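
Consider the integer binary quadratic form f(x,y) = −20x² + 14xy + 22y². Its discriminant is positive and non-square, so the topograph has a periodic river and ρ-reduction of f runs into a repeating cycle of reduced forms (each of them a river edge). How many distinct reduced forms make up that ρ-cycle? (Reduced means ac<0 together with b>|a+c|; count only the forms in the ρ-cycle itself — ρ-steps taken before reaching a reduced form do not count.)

D = 1956, ⌊√D⌋ = 44
river: ρ → (22,30,-12)
river: ρ → (-12,42,4)
river: ρ → (4,38,-32)
river: ρ → (-32,26,10)
river: ρ → (10,34,-20)
river: ρ → (-20,6,24)
river: ρ → (24,42,-2)
river: ρ → (-2,42,24)
river: ρ → (24,6,-20)
river: ρ → (-20,34,10)
river: ρ → (10,26,-32)
river: ρ → (-32,38,4)
river: ρ → (4,42,-12)
river: ρ → (-12,30,22)
river: ρ → (22,14,-20)
river: ρ → (-20,26,16)
river: ρ → (16,38,-8)
river: ρ → (-8,42,6)
river: ρ → (6,42,-8)
river: ρ → (-8,38,16)
river: ρ → (16,26,-20)
river: ρ → (-20,14,22)
ρ-cycle length = 22 (tail of 0 descent steps not counted)

22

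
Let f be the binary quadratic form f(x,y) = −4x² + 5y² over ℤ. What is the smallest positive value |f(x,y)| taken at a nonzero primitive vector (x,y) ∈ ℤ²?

descent: ρ → (5,0,-4)
descent: ρ → (-4,8,1)  [lands on river]
river: ρ → (1,8,-4)
closes: descent 2, river 2
min |a| on river = 1

1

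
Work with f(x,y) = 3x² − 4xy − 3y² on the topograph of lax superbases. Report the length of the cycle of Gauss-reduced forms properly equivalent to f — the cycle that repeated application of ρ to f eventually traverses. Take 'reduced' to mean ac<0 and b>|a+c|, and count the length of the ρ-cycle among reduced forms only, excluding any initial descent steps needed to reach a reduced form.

D = 52, ⌊√D⌋ = 7
descent: ρ → (-3,4,3)  [lands on river]
river: ρ → (3,2,-4)
river: ρ → (-4,6,1)
river: ρ → (1,6,-4)
river: ρ → (-4,2,3)
river: ρ → (3,4,-3)
river: ρ → (-3,2,4)
river: ρ → (4,6,-1)
river: ρ → (-1,6,4)
river: ρ → (4,2,-3)
ρ-cycle length = 10 (tail of 1 descent step not counted)

10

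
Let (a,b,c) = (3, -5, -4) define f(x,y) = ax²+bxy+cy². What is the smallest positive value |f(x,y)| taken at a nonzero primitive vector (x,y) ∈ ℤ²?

descent: ρ → (-4,5,3)  [lands on river]
river: ρ → (3,7,-2)
river: ρ → (-2,5,6)
river: ρ → (6,7,-1)
river: ρ → (-1,7,6)
river: ρ → (6,5,-2)
river: ρ → (-2,7,3)
river: ρ → (3,5,-4)
river: ρ → (-4,3,4)
river: ρ → (4,5,-3)
river: ρ → (-3,7,2)
river: ρ → (2,5,-6)
river: ρ → (-6,7,1)
river: ρ → (1,7,-6)
river: ρ → (-6,5,2)
river: ρ → (2,7,-3)
river: ρ → (-3,5,4)
river: ρ → (4,3,-4)
closes: descent 1, river 18
min |a| on river = 1

1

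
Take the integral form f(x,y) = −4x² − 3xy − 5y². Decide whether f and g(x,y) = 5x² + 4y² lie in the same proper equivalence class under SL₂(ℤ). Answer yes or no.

D₁ = -71, D₂ = -80
discriminants differ ⇒ not SL₂(ℤ)-equivalent

no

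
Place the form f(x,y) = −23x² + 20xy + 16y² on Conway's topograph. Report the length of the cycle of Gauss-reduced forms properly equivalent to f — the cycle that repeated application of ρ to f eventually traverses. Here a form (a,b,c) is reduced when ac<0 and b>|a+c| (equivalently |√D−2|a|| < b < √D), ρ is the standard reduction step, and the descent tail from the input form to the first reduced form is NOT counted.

D = 1872, ⌊√D⌋ = 43
river: ρ → (16,12,-27)
river: ρ → (-27,42,1)
river: ρ → (1,42,-27)
river: ρ → (-27,12,16)
river: ρ → (16,20,-23)
river: ρ → (-23,26,13)
river: ρ → (13,26,-23)
river: ρ → (-23,20,16)
ρ-cycle length = 8 (tail of 0 descent steps not counted)

8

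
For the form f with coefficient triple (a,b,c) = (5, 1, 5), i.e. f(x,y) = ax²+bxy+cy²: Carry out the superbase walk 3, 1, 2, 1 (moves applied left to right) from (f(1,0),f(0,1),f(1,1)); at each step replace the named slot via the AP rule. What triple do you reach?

start (5,5,11) = (f(1,0),f(0,1),f(1,1))
replace slot 3: 2·(5+5) − 11 = 9 → (5,5,9)
replace slot 1: 2·(5+9) − 5 = 23 → (23,5,9)
replace slot 2: 2·(23+9) − 5 = 59 → (23,59,9)
replace slot 1: 2·(59+9) − 23 = 113 → (113,59,9)

113,59,9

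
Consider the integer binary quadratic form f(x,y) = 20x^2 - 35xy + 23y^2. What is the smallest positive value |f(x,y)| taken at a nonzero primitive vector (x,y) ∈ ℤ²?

translate: b→5 (≡-35 mod 40), so (20,-35,23)→(20,5,8)
flip: (20,5,8)→(8,-5,20)
reduced (well bottom): (8,-5,20) with a≤c, −a<b≤a
well minimum = a = 8

8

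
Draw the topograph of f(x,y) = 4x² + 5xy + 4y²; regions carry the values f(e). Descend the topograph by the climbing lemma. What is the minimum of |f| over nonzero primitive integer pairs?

translate: b→-3 (≡5 mod 8), so (4,5,4)→(4,-3,3)
flip: (4,-3,3)→(3,3,4)
reduced (well bottom): (3,3,4) with a≤c, −a<b≤a
well minimum = a = 3

3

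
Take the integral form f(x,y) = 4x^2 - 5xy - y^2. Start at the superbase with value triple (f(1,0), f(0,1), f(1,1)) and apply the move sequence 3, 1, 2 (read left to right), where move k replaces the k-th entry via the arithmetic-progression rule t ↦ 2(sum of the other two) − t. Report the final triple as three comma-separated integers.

start (4,-1,-2) = (f(1,0),f(0,1),f(1,1))
replace slot 3: 2·(4+(-1)) − (-2) = 8 → (4,-1,8)
replace slot 1: 2·((-1)+8) − 4 = 10 → (10,-1,8)
replace slot 2: 2·(10+8) − (-1) = 37 → (10,37,8)

10,37,8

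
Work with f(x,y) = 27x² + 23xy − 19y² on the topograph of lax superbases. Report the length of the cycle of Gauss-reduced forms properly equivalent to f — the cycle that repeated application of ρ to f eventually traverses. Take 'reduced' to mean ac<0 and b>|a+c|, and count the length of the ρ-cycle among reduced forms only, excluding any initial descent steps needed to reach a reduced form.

D = 2581, ⌊√D⌋ = 50
river: ρ → (-19,15,31)
river: ρ → (31,47,-3)
river: ρ → (-3,49,15)
river: ρ → (15,41,-15)
river: ρ → (-15,49,3)
river: ρ → (3,47,-31)
river: ρ → (-31,15,19)
river: ρ → (19,23,-27)
river: ρ → (-27,31,15)
river: ρ → (15,29,-29)
river: ρ → (-29,29,15)
river: ρ → (15,31,-27)
river: ρ → (-27,23,19)
river: ρ → (19,15,-31)
river: ρ → (-31,47,3)
river: ρ → (3,49,-15)
river: ρ → (-15,41,15)
river: ρ → (15,49,-3)
river: ρ → (-3,47,31)
river: ρ → (31,15,-19)
river: ρ → (-19,23,27)
river: ρ → (27,31,-15)
river: ρ → (-15,29,29)
river: ρ → (29,29,-15)
river: ρ → (-15,31,27)
river: ρ → (27,23,-19)
ρ-cycle length = 26 (tail of 0 descent steps not counted)

26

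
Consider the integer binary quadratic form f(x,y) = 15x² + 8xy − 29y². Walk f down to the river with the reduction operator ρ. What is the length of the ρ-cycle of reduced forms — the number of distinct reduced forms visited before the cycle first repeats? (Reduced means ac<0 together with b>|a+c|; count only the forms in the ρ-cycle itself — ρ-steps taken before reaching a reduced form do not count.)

D = 1804, ⌊√D⌋ = 42
descent: ρ → (-29,-8,15)
descent: ρ → (15,38,-6)  [lands on river]
river: ρ → (-6,34,27)
river: ρ → (27,20,-13)
river: ρ → (-13,32,15)
river: ρ → (15,28,-17)
river: ρ → (-17,40,3)
river: ρ → (3,38,-30)
river: ρ → (-30,22,11)
river: ρ → (11,22,-30)
river: ρ → (-30,38,3)
river: ρ → (3,40,-17)
river: ρ → (-17,28,15)
river: ρ → (15,32,-13)
river: ρ → (-13,20,27)
river: ρ → (27,34,-6)
river: ρ → (-6,38,15)
river: ρ → (15,22,-22)
river: ρ → (-22,22,15)
ρ-cycle length = 18 (tail of 2 descent steps not counted)

18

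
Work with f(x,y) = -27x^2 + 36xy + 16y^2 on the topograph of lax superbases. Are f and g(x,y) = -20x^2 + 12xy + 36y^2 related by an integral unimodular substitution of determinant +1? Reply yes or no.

D₁ = 3024, D₂ = 3024
river cycle of f (length 6): (16, 28, -35), (-35, 42, 9), (9, 48, -20), (-20, 32, 25), (25, 18, -27), (-27, 36, 16)
river cycle of g (length 4): (-20, 52, 4), (4, 52, -20), (-20, 28, 28), (28, 28, -20)
cycles differ ⇒ inequivalent

no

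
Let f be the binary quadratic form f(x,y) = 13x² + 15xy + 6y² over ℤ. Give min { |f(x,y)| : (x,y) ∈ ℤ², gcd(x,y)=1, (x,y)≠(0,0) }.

translate: b→-11 (≡15 mod 26), so (13,15,6)→(13,-11,4)
flip: (13,-11,4)→(4,11,13)
translate: b→3 (≡11 mod 8), so (4,11,13)→(4,3,6)
reduced (well bottom): (4,3,6) with a≤c, −a<b≤a
well minimum = a = 4

4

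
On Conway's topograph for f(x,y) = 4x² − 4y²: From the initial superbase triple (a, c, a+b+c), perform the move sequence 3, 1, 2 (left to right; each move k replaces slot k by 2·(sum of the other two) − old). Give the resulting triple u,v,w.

start (4,-4,0) = (f(1,0),f(0,1),f(1,1))
replace slot 3: 2·(4+(-4)) − 0 = 0 → (4,-4,0)
replace slot 1: 2·((-4)+0) − 4 = -12 → (-12,-4,0)
replace slot 2: 2·((-12)+0) − (-4) = -20 → (-12,-20,0)

-12,-20,0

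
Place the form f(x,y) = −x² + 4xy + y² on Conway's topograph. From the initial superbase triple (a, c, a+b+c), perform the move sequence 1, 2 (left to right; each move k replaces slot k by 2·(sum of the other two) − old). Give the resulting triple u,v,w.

start (-1,1,4) = (f(1,0),f(0,1),f(1,1))
replace slot 1: 2·(1+4) − (-1) = 11 → (11,1,4)
replace slot 2: 2·(11+4) − 1 = 29 → (11,29,4)

11,29,4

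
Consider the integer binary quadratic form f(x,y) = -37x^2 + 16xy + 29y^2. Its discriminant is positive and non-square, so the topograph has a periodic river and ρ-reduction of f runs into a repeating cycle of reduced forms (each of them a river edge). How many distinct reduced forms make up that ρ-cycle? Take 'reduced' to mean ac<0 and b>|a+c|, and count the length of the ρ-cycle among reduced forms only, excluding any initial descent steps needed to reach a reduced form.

D = 4548, ⌊√D⌋ = 67
river: ρ → (29,42,-24)
river: ρ → (-24,54,17)
river: ρ → (17,48,-33)
river: ρ → (-33,18,32)
river: ρ → (32,46,-19)
river: ρ → (-19,30,48)
river: ρ → (48,66,-1)
river: ρ → (-1,66,48)
river: ρ → (48,30,-19)
river: ρ → (-19,46,32)
river: ρ → (32,18,-33)
river: ρ → (-33,48,17)
river: ρ → (17,54,-24)
river: ρ → (-24,42,29)
river: ρ → (29,16,-37)
river: ρ → (-37,58,8)
river: ρ → (8,54,-51)
river: ρ → (-51,48,11)
river: ρ → (11,62,-16)
river: ρ → (-16,66,3)
river: ρ → (3,66,-16)
river: ρ → (-16,62,11)
river: ρ → (11,48,-51)
river: ρ → (-51,54,8)
river: ρ → (8,58,-37)
river: ρ → (-37,16,29)
ρ-cycle length = 26 (tail of 0 descent steps not counted)

26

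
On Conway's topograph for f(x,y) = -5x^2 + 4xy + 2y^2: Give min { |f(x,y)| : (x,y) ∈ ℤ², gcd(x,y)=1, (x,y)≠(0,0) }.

river: ρ → (2,4,-5)
river: ρ → (-5,6,1)
river: ρ → (1,6,-5)
river: ρ → (-5,4,2)
closes: descent 0, river 4
min |a| on river = 1

1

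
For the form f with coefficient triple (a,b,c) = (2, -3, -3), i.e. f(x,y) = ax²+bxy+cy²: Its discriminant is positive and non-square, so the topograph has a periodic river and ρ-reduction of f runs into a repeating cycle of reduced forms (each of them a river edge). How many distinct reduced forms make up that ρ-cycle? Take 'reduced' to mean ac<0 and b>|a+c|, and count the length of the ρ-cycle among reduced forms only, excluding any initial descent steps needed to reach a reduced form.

D = 33, ⌊√D⌋ = 5
descent: ρ → (-3,3,2)  [lands on river]
river: ρ → (2,5,-1)
river: ρ → (-1,5,2)
river: ρ → (2,3,-3)
ρ-cycle length = 4 (tail of 1 descent step not counted)

4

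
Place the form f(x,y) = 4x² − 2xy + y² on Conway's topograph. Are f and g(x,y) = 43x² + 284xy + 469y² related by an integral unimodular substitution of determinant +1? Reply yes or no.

D₁ = -12, D₂ = -12
f: flip: (4,-2,1)→(1,2,4)
f: translate: b→0 (≡2 mod 2), so (1,2,4)→(1,0,3)
f: reduced (well bottom): (1,0,3) with a≤c, −a<b≤a
g: translate: b→26 (≡284 mod 86), so (43,284,469)→(43,26,4)
g: flip: (43,26,4)→(4,-26,43)
g: translate: b→-2 (≡-26 mod 8), so (4,-26,43)→(4,-2,1)
g: flip: (4,-2,1)→(1,2,4)
g: translate: b→0 (≡2 mod 2), so (1,2,4)→(1,0,3)
g: reduced (well bottom): (1,0,3) with a≤c, −a<b≤a
reduced forms (1, 0, 3) vs (1, 0, 3) ⇒ equivalent

yes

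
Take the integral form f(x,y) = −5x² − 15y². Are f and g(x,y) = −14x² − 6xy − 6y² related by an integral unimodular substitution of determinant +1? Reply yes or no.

D₁ = -300, D₂ = -300
f is negative-definite; reduce −f:
−f: reduced (well bottom): (5,0,15) with a≤c, −a<b≤a
flip sign back: reduced form of f is (-5,0,-15)
g is negative-definite; reduce −g:
−g: flip: (14,6,6)→(6,-6,14)
−g: translate: b→6 (≡-6 mod 12), so (6,-6,14)→(6,6,14)
−g: reduced (well bottom): (6,6,14) with a≤c, −a<b≤a
flip sign back: reduced form of g is (-6,-6,-14)
reduced forms (-5, 0, -15) vs (-6, -6, -14) ⇒ inequivalent

no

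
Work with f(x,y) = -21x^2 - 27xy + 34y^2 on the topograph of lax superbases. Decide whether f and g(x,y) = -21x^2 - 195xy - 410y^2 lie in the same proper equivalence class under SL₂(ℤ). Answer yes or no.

D₁ = 3585, D₂ = 3585
river cycle of f (length 8): (34, 27, -21), (-21, 57, 4), (4, 55, -35), (-35, 15, 24), (24, 33, -26), (-26, 19, 31), (31, 43, -14), (-14, 41, 34)
river cycle of g (length 8): (-21, 57, 4), (4, 55, -35), (-35, 15, 24), (24, 33, -26), (-26, 19, 31), (31, 43, -14), (-14, 41, 34), (34, 27, -21)
cycles coincide ⇒ equivalent

yes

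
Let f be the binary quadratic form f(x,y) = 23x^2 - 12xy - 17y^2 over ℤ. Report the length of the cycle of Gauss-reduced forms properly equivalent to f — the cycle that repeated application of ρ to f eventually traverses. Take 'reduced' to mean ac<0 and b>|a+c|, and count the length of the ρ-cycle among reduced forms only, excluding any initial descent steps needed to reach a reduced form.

D = 1708, ⌊√D⌋ = 41
descent: ρ → (-17,12,23)  [lands on river]
river: ρ → (23,34,-6)
river: ρ → (-6,38,11)
river: ρ → (11,28,-21)
river: ρ → (-21,14,18)
river: ρ → (18,22,-17)
ρ-cycle length = 6 (tail of 1 descent step not counted)

6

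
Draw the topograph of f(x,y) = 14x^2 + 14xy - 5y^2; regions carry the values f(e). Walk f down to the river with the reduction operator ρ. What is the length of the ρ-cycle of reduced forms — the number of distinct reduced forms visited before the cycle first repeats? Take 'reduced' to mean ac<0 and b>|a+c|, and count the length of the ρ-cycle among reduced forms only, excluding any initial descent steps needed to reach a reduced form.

D = 476, ⌊√D⌋ = 21
river: ρ → (-5,16,11)
river: ρ → (11,6,-10)
river: ρ → (-10,14,7)
river: ρ → (7,14,-10)
river: ρ → (-10,6,11)
river: ρ → (11,16,-5)
river: ρ → (-5,14,14)
river: ρ → (14,14,-5)
ρ-cycle length = 8 (tail of 0 descent steps not counted)

8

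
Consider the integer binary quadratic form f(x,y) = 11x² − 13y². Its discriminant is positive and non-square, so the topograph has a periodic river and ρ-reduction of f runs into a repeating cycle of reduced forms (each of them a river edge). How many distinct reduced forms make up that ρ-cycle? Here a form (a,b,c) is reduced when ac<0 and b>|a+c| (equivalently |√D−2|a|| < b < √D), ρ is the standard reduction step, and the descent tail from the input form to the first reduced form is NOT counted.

D = 572, ⌊√D⌋ = 23
descent: ρ → (-13,0,11)
descent: ρ → (11,22,-2)  [lands on river]
river: ρ → (-2,22,11)
ρ-cycle length = 2 (tail of 2 descent steps not counted)

2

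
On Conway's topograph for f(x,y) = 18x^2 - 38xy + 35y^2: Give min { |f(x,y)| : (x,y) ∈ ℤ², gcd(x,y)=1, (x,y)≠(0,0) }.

translate: b→-2 (≡-38 mod 36), so (18,-38,35)→(18,-2,15)
flip: (18,-2,15)→(15,2,18)
reduced (well bottom): (15,2,18) with a≤c, −a<b≤a
well minimum = a = 15

15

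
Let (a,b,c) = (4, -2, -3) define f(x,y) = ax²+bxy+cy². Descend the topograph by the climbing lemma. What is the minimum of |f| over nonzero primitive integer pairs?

descent: ρ → (-3,2,4)  [lands on river]
river: ρ → (4,6,-1)
river: ρ → (-1,6,4)
river: ρ → (4,2,-3)
river: ρ → (-3,4,3)
river: ρ → (3,2,-4)
river: ρ → (-4,6,1)
river: ρ → (1,6,-4)
river: ρ → (-4,2,3)
river: ρ → (3,4,-3)
closes: descent 1, river 10
min |a| on river = 1

1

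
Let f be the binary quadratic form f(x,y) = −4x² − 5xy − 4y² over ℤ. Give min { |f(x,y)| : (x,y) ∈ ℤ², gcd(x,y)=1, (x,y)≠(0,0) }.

translate: b→-3 (≡5 mod 8), so (4,5,4)→(4,-3,3)
flip: (4,-3,3)→(3,3,4)
reduced (well bottom): (3,3,4) with a≤c, −a<b≤a
well minimum |f| = |-3| = 3 (negative-definite)

3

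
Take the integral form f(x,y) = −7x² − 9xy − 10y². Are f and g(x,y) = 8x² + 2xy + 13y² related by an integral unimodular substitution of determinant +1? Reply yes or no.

D₁ = -199, D₂ = -412
discriminants differ ⇒ not SL₂(ℤ)-equivalent

no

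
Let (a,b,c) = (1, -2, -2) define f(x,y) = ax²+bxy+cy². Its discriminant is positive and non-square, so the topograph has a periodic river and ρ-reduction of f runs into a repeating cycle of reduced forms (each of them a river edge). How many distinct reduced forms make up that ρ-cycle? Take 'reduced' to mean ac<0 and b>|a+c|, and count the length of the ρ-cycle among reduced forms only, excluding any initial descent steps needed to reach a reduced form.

D = 12, ⌊√D⌋ = 3
descent: ρ → (-2,2,1)  [lands on river]
river: ρ → (1,2,-2)
ρ-cycle length = 2 (tail of 1 descent step not counted)

2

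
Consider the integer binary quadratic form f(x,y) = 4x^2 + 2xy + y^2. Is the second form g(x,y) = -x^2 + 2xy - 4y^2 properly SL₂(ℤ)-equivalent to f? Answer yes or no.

D₁ = -12, D₂ = -12
f: flip: (4,2,1)→(1,-2,4)
f: translate: b→0 (≡-2 mod 2), so (1,-2,4)→(1,0,3)
f: reduced (well bottom): (1,0,3) with a≤c, −a<b≤a
g is negative-definite; reduce −g:
−g: translate: b→0 (≡-2 mod 2), so (1,-2,4)→(1,0,3)
−g: reduced (well bottom): (1,0,3) with a≤c, −a<b≤a
flip sign back: reduced form of g is (-1,0,-3)
reduced forms (1, 0, 3) vs (-1, 0, -3) ⇒ inequivalent

no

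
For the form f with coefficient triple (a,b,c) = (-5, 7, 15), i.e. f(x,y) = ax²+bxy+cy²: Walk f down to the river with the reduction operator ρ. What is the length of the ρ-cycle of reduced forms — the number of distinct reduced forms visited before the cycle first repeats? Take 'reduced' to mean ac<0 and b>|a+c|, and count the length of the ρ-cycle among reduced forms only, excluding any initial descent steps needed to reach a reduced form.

D = 349, ⌊√D⌋ = 18
descent: ρ → (15,-7,-5)
descent: ρ → (-5,17,3)  [lands on river]
river: ρ → (3,13,-15)
river: ρ → (-15,17,1)
river: ρ → (1,17,-15)
river: ρ → (-15,13,3)
river: ρ → (3,17,-5)
river: ρ → (-5,13,9)
river: ρ → (9,5,-9)
river: ρ → (-9,13,5)
river: ρ → (5,17,-3)
river: ρ → (-3,13,15)
river: ρ → (15,17,-1)
river: ρ → (-1,17,15)
river: ρ → (15,13,-3)
river: ρ → (-3,17,5)
river: ρ → (5,13,-9)
river: ρ → (-9,5,9)
river: ρ → (9,13,-5)
ρ-cycle length = 18 (tail of 2 descent steps not counted)

18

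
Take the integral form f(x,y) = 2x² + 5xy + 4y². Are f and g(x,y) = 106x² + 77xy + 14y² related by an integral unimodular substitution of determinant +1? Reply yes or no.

D₁ = -7, D₂ = -7
f: translate: b→1 (≡5 mod 4), so (2,5,4)→(2,1,1)
f: flip: (2,1,1)→(1,-1,2)
f: translate: b→1 (≡-1 mod 2), so (1,-1,2)→(1,1,2)
f: reduced (well bottom): (1,1,2) with a≤c, −a<b≤a
g: flip: (106,77,14)→(14,-77,106)
g: translate: b→7 (≡-77 mod 28), so (14,-77,106)→(14,7,1)
g: flip: (14,7,1)→(1,-7,14)
g: translate: b→1 (≡-7 mod 2), so (1,-7,14)→(1,1,2)
g: reduced (well bottom): (1,1,2) with a≤c, −a<b≤a
reduced forms (1, 1, 2) vs (1, 1, 2) ⇒ equivalent

yes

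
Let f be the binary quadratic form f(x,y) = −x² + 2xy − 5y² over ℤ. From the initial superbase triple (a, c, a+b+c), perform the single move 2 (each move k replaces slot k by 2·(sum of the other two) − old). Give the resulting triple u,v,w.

start (-1,-5,-4) = (f(1,0),f(0,1),f(1,1))
replace slot 2: 2·((-1)+(-4)) − (-5) = -5 → (-1,-5,-4)

-1,-5,-4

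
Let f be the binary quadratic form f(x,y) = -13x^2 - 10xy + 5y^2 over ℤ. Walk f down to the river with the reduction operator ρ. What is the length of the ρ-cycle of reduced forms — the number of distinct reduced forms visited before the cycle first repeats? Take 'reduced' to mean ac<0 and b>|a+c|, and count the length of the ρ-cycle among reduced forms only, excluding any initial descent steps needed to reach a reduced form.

D = 360, ⌊√D⌋ = 18
descent: ρ → (5,10,-13)  [lands on river]
river: ρ → (-13,16,2)
river: ρ → (2,16,-13)
river: ρ → (-13,10,5)
ρ-cycle length = 4 (tail of 1 descent step not counted)

4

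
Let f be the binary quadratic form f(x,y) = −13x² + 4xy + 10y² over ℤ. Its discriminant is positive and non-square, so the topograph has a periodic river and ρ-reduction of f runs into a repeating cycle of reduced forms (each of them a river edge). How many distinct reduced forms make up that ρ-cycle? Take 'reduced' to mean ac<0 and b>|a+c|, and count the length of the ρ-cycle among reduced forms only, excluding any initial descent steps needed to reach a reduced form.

D = 536, ⌊√D⌋ = 23
river: ρ → (10,16,-7)
river: ρ → (-7,12,14)
river: ρ → (14,16,-5)
river: ρ → (-5,14,17)
river: ρ → (17,20,-2)
river: ρ → (-2,20,17)
river: ρ → (17,14,-5)
river: ρ → (-5,16,14)
river: ρ → (14,12,-7)
river: ρ → (-7,16,10)
river: ρ → (10,4,-13)
river: ρ → (-13,22,1)
river: ρ → (1,22,-13)
river: ρ → (-13,4,10)
ρ-cycle length = 14 (tail of 0 descent steps not counted)

14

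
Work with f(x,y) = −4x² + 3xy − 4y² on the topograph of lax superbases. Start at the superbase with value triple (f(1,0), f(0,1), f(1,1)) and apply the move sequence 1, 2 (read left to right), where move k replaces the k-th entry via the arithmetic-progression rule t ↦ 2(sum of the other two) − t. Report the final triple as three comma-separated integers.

start (-4,-4,-5) = (f(1,0),f(0,1),f(1,1))
replace slot 1: 2·((-4)+(-5)) − (-4) = -14 → (-14,-4,-5)
replace slot 2: 2·((-14)+(-5)) − (-4) = -34 → (-14,-34,-5)

-14,-34,-5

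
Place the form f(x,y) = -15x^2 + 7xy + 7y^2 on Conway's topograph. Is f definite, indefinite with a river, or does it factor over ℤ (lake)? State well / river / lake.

D = b²−4ac = 7² − 4·(-15)·7 = 469
D > 0 non-square ⇒ indefinite ⇒ periodic river

river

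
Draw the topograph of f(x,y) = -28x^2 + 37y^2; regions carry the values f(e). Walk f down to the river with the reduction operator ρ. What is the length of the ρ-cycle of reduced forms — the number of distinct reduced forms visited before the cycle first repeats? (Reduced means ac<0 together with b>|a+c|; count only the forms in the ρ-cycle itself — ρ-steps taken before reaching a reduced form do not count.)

D = 4144, ⌊√D⌋ = 64
descent: ρ → (37,0,-28)
descent: ρ → (-28,56,9)  [lands on river]
river: ρ → (9,52,-40)
river: ρ → (-40,28,21)
river: ρ → (21,56,-12)
river: ρ → (-12,64,1)
river: ρ → (1,64,-12)
river: ρ → (-12,56,21)
river: ρ → (21,28,-40)
river: ρ → (-40,52,9)
river: ρ → (9,56,-28)
ρ-cycle length = 10 (tail of 2 descent steps not counted)

10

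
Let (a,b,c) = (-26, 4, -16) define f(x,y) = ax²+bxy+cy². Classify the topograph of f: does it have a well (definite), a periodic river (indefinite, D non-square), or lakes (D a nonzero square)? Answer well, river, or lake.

D = b²−4ac = 4² − 4·(-26)·(-16) = -1648
D < 0 ⇒ definite ⇒ every region one sign ⇒ single well

well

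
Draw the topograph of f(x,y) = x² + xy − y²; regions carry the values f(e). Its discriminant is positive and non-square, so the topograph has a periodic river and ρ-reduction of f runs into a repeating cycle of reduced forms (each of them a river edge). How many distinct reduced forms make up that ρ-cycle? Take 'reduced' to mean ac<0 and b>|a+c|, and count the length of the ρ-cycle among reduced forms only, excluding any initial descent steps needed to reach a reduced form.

D = 5, ⌊√D⌋ = 2
river: ρ → (-1,1,1)
river: ρ → (1,1,-1)
ρ-cycle length = 2 (tail of 0 descent steps not counted)

2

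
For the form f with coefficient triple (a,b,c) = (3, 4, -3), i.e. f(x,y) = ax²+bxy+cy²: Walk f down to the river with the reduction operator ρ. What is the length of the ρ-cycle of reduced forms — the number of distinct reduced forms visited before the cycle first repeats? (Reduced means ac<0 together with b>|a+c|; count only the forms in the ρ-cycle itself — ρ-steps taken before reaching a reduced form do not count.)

D = 52, ⌊√D⌋ = 7
river: ρ → (-3,2,4)
river: ρ → (4,6,-1)
river: ρ → (-1,6,4)
river: ρ → (4,2,-3)
river: ρ → (-3,4,3)
river: ρ → (3,2,-4)
river: ρ → (-4,6,1)
river: ρ → (1,6,-4)
river: ρ → (-4,2,3)
river: ρ → (3,4,-3)
ρ-cycle length = 10 (tail of 0 descent steps not counted)

10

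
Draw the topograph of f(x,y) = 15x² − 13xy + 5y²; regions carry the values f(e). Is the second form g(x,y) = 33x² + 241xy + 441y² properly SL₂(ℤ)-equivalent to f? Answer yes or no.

D₁ = -131, D₂ = -131
f: flip: (15,-13,5)→(5,13,15)
f: translate: b→3 (≡13 mod 10), so (5,13,15)→(5,3,7)
f: reduced (well bottom): (5,3,7) with a≤c, −a<b≤a
g: translate: b→-23 (≡241 mod 66), so (33,241,441)→(33,-23,5)
g: flip: (33,-23,5)→(5,23,33)
g: translate: b→3 (≡23 mod 10), so (5,23,33)→(5,3,7)
g: reduced (well bottom): (5,3,7) with a≤c, −a<b≤a
reduced forms (5, 3, 7) vs (5, 3, 7) ⇒ equivalent

yes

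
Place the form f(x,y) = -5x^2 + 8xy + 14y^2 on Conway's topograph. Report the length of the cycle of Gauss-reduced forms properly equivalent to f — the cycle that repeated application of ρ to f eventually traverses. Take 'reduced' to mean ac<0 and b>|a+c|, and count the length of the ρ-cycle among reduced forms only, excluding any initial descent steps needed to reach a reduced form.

D = 344, ⌊√D⌋ = 18
descent: ρ → (14,-8,-5)
descent: ρ → (-5,18,1)  [lands on river]
river: ρ → (1,18,-5)
river: ρ → (-5,12,10)
river: ρ → (10,8,-7)
river: ρ → (-7,6,11)
river: ρ → (11,16,-2)
river: ρ → (-2,16,11)
river: ρ → (11,6,-7)
river: ρ → (-7,8,10)
river: ρ → (10,12,-5)
ρ-cycle length = 10 (tail of 2 descent steps not counted)

10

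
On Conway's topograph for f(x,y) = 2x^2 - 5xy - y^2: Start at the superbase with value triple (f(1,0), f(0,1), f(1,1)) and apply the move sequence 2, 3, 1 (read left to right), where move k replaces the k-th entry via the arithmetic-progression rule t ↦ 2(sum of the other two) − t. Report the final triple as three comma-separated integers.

start (2,-1,-4) = (f(1,0),f(0,1),f(1,1))
replace slot 2: 2·(2+(-4)) − (-1) = -3 → (2,-3,-4)
replace slot 3: 2·(2+(-3)) − (-4) = 2 → (2,-3,2)
replace slot 1: 2·((-3)+2) − 2 = -4 → (-4,-3,2)

-4,-3,2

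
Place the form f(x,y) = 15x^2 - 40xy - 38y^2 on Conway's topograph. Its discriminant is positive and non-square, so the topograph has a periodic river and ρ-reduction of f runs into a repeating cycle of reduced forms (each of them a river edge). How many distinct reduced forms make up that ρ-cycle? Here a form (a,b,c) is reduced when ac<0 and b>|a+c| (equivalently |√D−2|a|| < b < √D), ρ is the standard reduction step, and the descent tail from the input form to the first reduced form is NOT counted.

D = 3880, ⌊√D⌋ = 62
descent: ρ → (-38,40,15)  [lands on river]
river: ρ → (15,50,-23)
river: ρ → (-23,42,23)
river: ρ → (23,50,-15)
river: ρ → (-15,40,38)
river: ρ → (38,36,-17)
river: ρ → (-17,32,42)
river: ρ → (42,52,-7)
river: ρ → (-7,60,10)
river: ρ → (10,60,-7)
river: ρ → (-7,52,42)
river: ρ → (42,32,-17)
river: ρ → (-17,36,38)
river: ρ → (38,40,-15)
river: ρ → (-15,50,23)
river: ρ → (23,42,-23)
river: ρ → (-23,50,15)
river: ρ → (15,40,-38)
river: ρ → (-38,36,17)
river: ρ → (17,32,-42)
river: ρ → (-42,52,7)
river: ρ → (7,60,-10)
river: ρ → (-10,60,7)
river: ρ → (7,52,-42)
river: ρ → (-42,32,17)
river: ρ → (17,36,-38)
ρ-cycle length = 26 (tail of 1 descent step not counted)

26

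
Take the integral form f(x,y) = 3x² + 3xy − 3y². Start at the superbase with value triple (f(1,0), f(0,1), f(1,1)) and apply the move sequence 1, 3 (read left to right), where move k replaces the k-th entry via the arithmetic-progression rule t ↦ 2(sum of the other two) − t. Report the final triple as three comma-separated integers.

start (3,-3,3) = (f(1,0),f(0,1),f(1,1))
replace slot 1: 2·((-3)+3) − 3 = -3 → (-3,-3,3)
replace slot 3: 2·((-3)+(-3)) − 3 = -15 → (-3,-3,-15)

-3,-3,-15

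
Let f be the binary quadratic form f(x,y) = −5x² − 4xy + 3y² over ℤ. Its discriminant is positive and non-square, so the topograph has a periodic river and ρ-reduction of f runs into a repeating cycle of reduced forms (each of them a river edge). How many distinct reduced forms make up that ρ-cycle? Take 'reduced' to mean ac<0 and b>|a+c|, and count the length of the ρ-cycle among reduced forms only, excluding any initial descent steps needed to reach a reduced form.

D = 76, ⌊√D⌋ = 8
descent: ρ → (3,4,-5)  [lands on river]
river: ρ → (-5,6,2)
river: ρ → (2,6,-5)
river: ρ → (-5,4,3)
river: ρ → (3,8,-1)
river: ρ → (-1,8,3)
ρ-cycle length = 6 (tail of 1 descent step not counted)

6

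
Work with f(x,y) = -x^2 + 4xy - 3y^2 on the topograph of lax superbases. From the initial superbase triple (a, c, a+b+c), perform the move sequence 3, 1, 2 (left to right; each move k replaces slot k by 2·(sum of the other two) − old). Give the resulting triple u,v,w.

start (-1,-3,0) = (f(1,0),f(0,1),f(1,1))
replace slot 3: 2·((-1)+(-3)) − 0 = -8 → (-1,-3,-8)
replace slot 1: 2·((-3)+(-8)) − (-1) = -21 → (-21,-3,-8)
replace slot 2: 2·((-21)+(-8)) − (-3) = -55 → (-21,-55,-8)

-21,-55,-8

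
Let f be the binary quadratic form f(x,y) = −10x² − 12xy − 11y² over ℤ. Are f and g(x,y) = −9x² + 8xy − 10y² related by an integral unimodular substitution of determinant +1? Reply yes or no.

D₁ = -296, D₂ = -296
f is negative-definite; reduce −f:
−f: translate: b→-8 (≡12 mod 20), so (10,12,11)→(10,-8,9)
−f: flip: (10,-8,9)→(9,8,10)
−f: reduced (well bottom): (9,8,10) with a≤c, −a<b≤a
flip sign back: reduced form of f is (-9,-8,-10)
g is negative-definite; reduce −g:
−g: reduced (well bottom): (9,-8,10) with a≤c, −a<b≤a
flip sign back: reduced form of g is (-9,8,-10)
reduced forms (-9, -8, -10) vs (-9, 8, -10) ⇒ inequivalent

no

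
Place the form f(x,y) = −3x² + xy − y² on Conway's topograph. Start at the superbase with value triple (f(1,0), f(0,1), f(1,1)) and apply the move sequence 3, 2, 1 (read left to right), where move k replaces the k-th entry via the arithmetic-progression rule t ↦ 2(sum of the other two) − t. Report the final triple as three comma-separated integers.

start (-3,-1,-3) = (f(1,0),f(0,1),f(1,1))
replace slot 3: 2·((-3)+(-1)) − (-3) = -5 → (-3,-1,-5)
replace slot 2: 2·((-3)+(-5)) − (-1) = -15 → (-3,-15,-5)
replace slot 1: 2·((-15)+(-5)) − (-3) = -37 → (-37,-15,-5)

-37,-15,-5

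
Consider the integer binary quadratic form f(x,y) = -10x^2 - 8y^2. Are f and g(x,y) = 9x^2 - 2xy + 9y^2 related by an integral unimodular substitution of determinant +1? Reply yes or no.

D₁ = -320, D₂ = -320
f is negative-definite; reduce −f:
−f: flip: (10,0,8)→(8,0,10)
−f: reduced (well bottom): (8,0,10) with a≤c, −a<b≤a
flip sign back: reduced form of f is (-8,0,-10)
g: flip: (9,-2,9)→(9,2,9)
g: reduced (well bottom): (9,2,9) with a≤c, −a<b≤a
reduced forms (-8, 0, -10) vs (9, 2, 9) ⇒ inequivalent

no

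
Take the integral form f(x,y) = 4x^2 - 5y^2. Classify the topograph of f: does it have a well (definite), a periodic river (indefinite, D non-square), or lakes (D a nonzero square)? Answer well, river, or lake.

D = b²−4ac = 0² − 4·4·(-5) = 80
D > 0 non-square ⇒ indefinite ⇒ periodic river

river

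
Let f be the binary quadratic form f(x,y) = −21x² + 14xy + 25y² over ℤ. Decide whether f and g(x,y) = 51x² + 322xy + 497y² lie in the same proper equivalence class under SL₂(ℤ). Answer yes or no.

D₁ = 2296, D₂ = 2296
river cycle of f (length 6): (25, 36, -10), (-10, 44, 9), (9, 46, -5), (-5, 44, 18), (18, 28, -21), (-21, 14, 25)
river cycle of g (length 6): (-10, 44, 9), (9, 46, -5), (-5, 44, 18), (18, 28, -21), (-21, 14, 25), (25, 36, -10)
cycles coincide ⇒ equivalent

yes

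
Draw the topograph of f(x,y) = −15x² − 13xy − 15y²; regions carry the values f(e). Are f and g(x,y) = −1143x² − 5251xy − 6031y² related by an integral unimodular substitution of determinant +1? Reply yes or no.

D₁ = -731, D₂ = -731
f is negative-definite; reduce −f:
−f: reduced (well bottom): (15,13,15) with a≤c, −a<b≤a
flip sign back: reduced form of f is (-15,-13,-15)
g is negative-definite; reduce −g:
−g: translate: b→679 (≡5251 mod 2286), so (1143,5251,6031)→(1143,679,101)
−g: flip: (1143,679,101)→(101,-679,1143)
−g: translate: b→-73 (≡-679 mod 202), so (101,-679,1143)→(101,-73,15)
−g: flip: (101,-73,15)→(15,73,101)
−g: translate: b→13 (≡73 mod 30), so (15,73,101)→(15,13,15)
−g: reduced (well bottom): (15,13,15) with a≤c, −a<b≤a
flip sign back: reduced form of g is (-15,-13,-15)
reduced forms (-15, -13, -15) vs (-15, -13, -15) ⇒ equivalent

yes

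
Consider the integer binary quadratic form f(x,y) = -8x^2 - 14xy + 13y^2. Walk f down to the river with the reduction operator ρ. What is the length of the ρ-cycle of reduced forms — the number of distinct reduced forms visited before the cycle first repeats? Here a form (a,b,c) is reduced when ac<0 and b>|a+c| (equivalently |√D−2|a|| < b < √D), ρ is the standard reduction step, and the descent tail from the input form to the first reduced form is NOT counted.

D = 612, ⌊√D⌋ = 24
descent: ρ → (13,14,-8)  [lands on river]
river: ρ → (-8,18,9)
river: ρ → (9,18,-8)
river: ρ → (-8,14,13)
river: ρ → (13,12,-9)
river: ρ → (-9,24,1)
river: ρ → (1,24,-9)
river: ρ → (-9,12,13)
ρ-cycle length = 8 (tail of 1 descent step not counted)

8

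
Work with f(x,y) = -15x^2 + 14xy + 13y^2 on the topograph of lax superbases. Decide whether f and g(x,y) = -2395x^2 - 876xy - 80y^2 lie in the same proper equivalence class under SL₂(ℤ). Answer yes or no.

D₁ = 976, D₂ = 976
river cycle of f (length 26): (13, 12, -16), (-16, 20, 9), (9, 16, -20), (-20, 24, 5), (5, 26, -15), (-15, 4, 16), (16, 28, -3), (-3, 26, 25), (25, 24, -4), (-4, 24, 25), … (16 more)
river cycle of g (length 26): (-15, 14, 13), (13, 12, -16), (-16, 20, 9), (9, 16, -20), (-20, 24, 5), (5, 26, -15), (-15, 4, 16), (16, 28, -3), (-3, 26, 25), (25, 24, -4), … (16 more)
cycles coincide ⇒ equivalent

yes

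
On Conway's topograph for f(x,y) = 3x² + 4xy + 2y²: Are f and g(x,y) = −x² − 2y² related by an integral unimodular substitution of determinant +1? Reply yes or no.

D₁ = -8, D₂ = -8
f: translate: b→-2 (≡4 mod 6), so (3,4,2)→(3,-2,1)
f: flip: (3,-2,1)→(1,2,3)
f: translate: b→0 (≡2 mod 2), so (1,2,3)→(1,0,2)
f: reduced (well bottom): (1,0,2) with a≤c, −a<b≤a
g is negative-definite; reduce −g:
−g: reduced (well bottom): (1,0,2) with a≤c, −a<b≤a
flip sign back: reduced form of g is (-1,0,-2)
reduced forms (1, 0, 2) vs (-1, 0, -2) ⇒ inequivalent

no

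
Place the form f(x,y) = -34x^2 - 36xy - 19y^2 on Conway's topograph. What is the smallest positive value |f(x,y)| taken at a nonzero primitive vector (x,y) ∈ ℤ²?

translate: b→-32 (≡36 mod 68), so (34,36,19)→(34,-32,17)
flip: (34,-32,17)→(17,32,34)
translate: b→-2 (≡32 mod 34), so (17,32,34)→(17,-2,19)
reduced (well bottom): (17,-2,19) with a≤c, −a<b≤a
well minimum |f| = |-17| = 17 (negative-definite)

17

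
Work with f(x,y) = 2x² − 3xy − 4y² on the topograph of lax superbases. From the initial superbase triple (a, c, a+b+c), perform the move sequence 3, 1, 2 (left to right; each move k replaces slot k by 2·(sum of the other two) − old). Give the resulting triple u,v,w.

start (2,-4,-5) = (f(1,0),f(0,1),f(1,1))
replace slot 3: 2·(2+(-4)) − (-5) = 1 → (2,-4,1)
replace slot 1: 2·((-4)+1) − 2 = -8 → (-8,-4,1)
replace slot 2: 2·((-8)+1) − (-4) = -10 → (-8,-10,1)

-8,-10,1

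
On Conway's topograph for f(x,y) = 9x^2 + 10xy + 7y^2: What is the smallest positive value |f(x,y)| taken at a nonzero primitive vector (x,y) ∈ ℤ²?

translate: b→-8 (≡10 mod 18), so (9,10,7)→(9,-8,6)
flip: (9,-8,6)→(6,8,9)
translate: b→-4 (≡8 mod 12), so (6,8,9)→(6,-4,7)
reduced (well bottom): (6,-4,7) with a≤c, −a<b≤a
well minimum = a = 6

6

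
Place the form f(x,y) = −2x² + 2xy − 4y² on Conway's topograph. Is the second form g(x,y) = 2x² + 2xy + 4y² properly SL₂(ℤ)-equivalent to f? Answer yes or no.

D₁ = -28, D₂ = -28
f is negative-definite; reduce −f:
−f: translate: b→2 (≡-2 mod 4), so (2,-2,4)→(2,2,4)
−f: reduced (well bottom): (2,2,4) with a≤c, −a<b≤a
flip sign back: reduced form of f is (-2,-2,-4)
g: reduced (well bottom): (2,2,4) with a≤c, −a<b≤a
reduced forms (-2, -2, -4) vs (2, 2, 4) ⇒ inequivalent

no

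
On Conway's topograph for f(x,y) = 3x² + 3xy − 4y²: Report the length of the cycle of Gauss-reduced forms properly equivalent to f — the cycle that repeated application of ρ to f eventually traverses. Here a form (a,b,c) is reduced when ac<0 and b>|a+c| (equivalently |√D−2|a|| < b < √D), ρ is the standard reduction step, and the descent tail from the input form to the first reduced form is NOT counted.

D = 57, ⌊√D⌋ = 7
river: ρ → (-4,5,2)
river: ρ → (2,7,-1)
river: ρ → (-1,7,2)
river: ρ → (2,5,-4)
river: ρ → (-4,3,3)
river: ρ → (3,3,-4)
ρ-cycle length = 6 (tail of 0 descent steps not counted)

6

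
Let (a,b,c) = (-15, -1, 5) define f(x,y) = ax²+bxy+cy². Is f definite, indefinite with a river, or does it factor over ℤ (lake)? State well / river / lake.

D = b²−4ac = (-1)² − 4·(-15)·5 = 301
D > 0 non-square ⇒ indefinite ⇒ periodic river

river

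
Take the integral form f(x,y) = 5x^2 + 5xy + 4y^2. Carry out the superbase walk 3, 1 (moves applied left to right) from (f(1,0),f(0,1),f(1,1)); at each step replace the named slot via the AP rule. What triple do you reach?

start (5,4,14) = (f(1,0),f(0,1),f(1,1))
replace slot 3: 2·(5+4) − 14 = 4 → (5,4,4)
replace slot 1: 2·(4+4) − 5 = 11 → (11,4,4)

11,4,4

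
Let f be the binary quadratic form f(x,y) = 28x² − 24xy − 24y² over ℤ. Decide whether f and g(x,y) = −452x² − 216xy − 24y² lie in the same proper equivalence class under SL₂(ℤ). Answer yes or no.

D₁ = 3264, D₂ = 3264
river cycle of f (length 6): (-24, 24, 28), (28, 32, -20), (-20, 48, 12), (12, 48, -20), (-20, 32, 28), (28, 24, -24)
river cycle of g (length 6): (-24, 24, 28), (28, 32, -20), (-20, 48, 12), (12, 48, -20), (-20, 32, 28), (28, 24, -24)
cycles coincide ⇒ equivalent

yes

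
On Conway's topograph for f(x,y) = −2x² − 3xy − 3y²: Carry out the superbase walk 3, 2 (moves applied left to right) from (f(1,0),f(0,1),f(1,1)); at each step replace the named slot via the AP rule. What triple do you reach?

start (-2,-3,-8) = (f(1,0),f(0,1),f(1,1))
replace slot 3: 2·((-2)+(-3)) − (-8) = -2 → (-2,-3,-2)
replace slot 2: 2·((-2)+(-2)) − (-3) = -5 → (-2,-5,-2)

-2,-5,-2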